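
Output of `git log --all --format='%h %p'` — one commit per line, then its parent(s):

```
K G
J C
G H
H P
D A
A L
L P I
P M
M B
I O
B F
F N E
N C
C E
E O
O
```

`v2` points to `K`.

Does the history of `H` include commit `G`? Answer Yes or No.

No

Ancestors of H: {B, C, E, F, H, M, N, O, P}.
G is not in that set, so it is not an ancestor of H.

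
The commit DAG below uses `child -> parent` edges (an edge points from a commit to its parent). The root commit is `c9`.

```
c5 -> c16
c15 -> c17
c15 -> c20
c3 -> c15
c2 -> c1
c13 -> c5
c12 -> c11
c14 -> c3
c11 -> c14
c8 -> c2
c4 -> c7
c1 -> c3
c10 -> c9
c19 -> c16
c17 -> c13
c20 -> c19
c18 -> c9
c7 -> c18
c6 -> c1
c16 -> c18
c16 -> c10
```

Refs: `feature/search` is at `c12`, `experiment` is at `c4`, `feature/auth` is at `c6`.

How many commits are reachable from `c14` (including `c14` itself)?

12

Walking parent pointers from c14: reachable set = {c10, c13, c14, c15, c16, c17, c18, c19, c20, c3, c5, c9}.
That is 12 commits.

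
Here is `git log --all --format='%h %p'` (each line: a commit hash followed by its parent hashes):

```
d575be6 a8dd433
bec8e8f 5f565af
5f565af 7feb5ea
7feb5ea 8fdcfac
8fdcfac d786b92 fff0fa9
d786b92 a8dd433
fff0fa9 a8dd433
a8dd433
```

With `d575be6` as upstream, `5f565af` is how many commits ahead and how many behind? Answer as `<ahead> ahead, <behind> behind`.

Reachable from 5f565af: {5f565af, 7feb5ea, 8fdcfac, a8dd433, d786b92, fff0fa9}.
Reachable from d575be6: {a8dd433, d575be6}.
Only in 5f565af's history (ahead): {5f565af, 7feb5ea, 8fdcfac, d786b92, fff0fa9} — 5.
Only in d575be6's history (behind): {d575be6} — 1.

5 ahead, 1 behind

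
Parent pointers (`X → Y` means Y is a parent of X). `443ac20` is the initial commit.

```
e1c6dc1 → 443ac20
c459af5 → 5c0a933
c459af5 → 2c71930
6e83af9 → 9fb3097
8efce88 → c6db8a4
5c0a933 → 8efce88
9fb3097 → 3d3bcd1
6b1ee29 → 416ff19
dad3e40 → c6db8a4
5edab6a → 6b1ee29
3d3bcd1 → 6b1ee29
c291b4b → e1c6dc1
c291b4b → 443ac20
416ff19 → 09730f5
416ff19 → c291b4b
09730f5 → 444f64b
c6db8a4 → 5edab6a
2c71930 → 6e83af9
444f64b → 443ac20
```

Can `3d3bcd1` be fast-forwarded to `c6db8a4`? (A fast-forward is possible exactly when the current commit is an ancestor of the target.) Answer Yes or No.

No

A fast-forward from 3d3bcd1 to c6db8a4 is possible iff 3d3bcd1 is an ancestor of c6db8a4.
Ancestors of c6db8a4: {09730f5, 416ff19, 443ac20, 444f64b, 5edab6a, 6b1ee29, c291b4b, c6db8a4, e1c6dc1}.
3d3bcd1 is not among them, so fast-forward is not possible.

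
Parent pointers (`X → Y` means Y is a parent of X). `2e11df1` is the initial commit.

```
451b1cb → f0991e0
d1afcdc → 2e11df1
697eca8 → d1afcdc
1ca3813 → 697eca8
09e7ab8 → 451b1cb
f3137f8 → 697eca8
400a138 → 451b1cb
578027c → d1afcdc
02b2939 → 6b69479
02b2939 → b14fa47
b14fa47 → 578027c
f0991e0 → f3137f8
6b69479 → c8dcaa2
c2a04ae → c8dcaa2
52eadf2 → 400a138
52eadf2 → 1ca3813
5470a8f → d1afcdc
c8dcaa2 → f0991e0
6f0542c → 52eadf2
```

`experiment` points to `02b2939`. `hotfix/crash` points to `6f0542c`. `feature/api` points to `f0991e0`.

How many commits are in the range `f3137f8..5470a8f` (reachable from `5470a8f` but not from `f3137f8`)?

1

Reachable from 5470a8f: {2e11df1, 5470a8f, d1afcdc}.
Reachable from f3137f8: {2e11df1, 697eca8, d1afcdc, f3137f8}.
In 5470a8f's history but not f3137f8's: {5470a8f} — 1 commit.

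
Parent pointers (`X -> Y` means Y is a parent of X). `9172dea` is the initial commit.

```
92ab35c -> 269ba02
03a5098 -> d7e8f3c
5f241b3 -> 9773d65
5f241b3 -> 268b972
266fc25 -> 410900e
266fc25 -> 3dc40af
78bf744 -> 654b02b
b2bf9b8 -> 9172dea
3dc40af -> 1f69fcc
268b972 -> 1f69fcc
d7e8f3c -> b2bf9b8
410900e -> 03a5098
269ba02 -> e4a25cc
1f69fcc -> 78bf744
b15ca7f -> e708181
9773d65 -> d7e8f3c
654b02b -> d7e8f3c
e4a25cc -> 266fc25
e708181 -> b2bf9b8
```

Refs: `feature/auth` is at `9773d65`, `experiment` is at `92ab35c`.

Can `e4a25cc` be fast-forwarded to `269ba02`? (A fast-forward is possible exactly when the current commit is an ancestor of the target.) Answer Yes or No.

Yes

A fast-forward from e4a25cc to 269ba02 is possible iff e4a25cc is an ancestor of 269ba02.
Ancestors of 269ba02: {03a5098, 1f69fcc, 266fc25, 269ba02, 3dc40af, 410900e, 654b02b, 78bf744, 9172dea, b2bf9b8, d7e8f3c, e4a25cc}.
e4a25cc is among them, so fast-forward is possible.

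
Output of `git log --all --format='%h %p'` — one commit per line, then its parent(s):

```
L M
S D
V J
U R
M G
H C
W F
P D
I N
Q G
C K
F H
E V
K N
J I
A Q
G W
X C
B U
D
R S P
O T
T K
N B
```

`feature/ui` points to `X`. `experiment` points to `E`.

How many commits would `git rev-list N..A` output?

Reachable from A: {A, B, C, D, F, G, H, K, N, P, Q, R, S, U, W}.
Reachable from N: {B, D, N, P, R, S, U}.
In A's history but not N's: {A, C, F, G, H, K, Q, W} — 8 commits.

8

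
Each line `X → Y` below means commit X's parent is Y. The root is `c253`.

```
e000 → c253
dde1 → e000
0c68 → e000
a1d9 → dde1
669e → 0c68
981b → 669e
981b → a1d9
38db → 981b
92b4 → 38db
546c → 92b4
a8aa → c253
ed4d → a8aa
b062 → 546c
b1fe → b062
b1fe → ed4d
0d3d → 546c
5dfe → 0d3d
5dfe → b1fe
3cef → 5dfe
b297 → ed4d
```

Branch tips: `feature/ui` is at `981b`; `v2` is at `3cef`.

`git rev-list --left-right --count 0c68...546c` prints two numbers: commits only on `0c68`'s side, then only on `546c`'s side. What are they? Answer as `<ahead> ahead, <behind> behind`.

0 ahead, 7 behind

Reachable from 0c68: {0c68, c253, e000}.
Reachable from 546c: {0c68, 38db, 546c, 669e, 92b4, 981b, a1d9, c253, dde1, e000}.
Only in 0c68's history (ahead): {} — 0.
Only in 546c's history (behind): {38db, 546c, 669e, 92b4, 981b, a1d9, dde1} — 7.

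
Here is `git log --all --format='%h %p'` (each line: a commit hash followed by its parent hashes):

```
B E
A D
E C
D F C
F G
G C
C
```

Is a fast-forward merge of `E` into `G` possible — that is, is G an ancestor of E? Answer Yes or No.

A fast-forward from G to E is possible iff G is an ancestor of E.
Ancestors of E: {C, E}.
G is not among them, so fast-forward is not possible.

No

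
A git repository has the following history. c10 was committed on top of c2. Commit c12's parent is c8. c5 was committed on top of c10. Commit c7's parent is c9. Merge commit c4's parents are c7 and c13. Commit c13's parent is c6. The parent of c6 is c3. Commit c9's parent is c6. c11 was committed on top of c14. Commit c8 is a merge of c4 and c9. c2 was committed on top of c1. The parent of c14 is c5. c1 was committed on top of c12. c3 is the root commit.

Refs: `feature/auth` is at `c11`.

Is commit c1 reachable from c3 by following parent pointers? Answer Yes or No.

Ancestors of c3: {c3}.
c1 is not in that set, so it is not an ancestor of c3.

No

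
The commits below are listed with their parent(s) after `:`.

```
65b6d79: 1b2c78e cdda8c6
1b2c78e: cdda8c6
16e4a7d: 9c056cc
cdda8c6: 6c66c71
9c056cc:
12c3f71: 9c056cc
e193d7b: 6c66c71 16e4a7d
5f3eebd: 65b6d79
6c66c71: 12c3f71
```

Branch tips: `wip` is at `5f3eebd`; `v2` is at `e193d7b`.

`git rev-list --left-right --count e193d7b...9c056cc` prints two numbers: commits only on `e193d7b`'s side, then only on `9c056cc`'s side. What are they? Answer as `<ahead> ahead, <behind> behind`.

Reachable from e193d7b: {12c3f71, 16e4a7d, 6c66c71, 9c056cc, e193d7b}.
Reachable from 9c056cc: {9c056cc}.
Only in e193d7b's history (ahead): {12c3f71, 16e4a7d, 6c66c71, e193d7b} — 4.
Only in 9c056cc's history (behind): {} — 0.

4 ahead, 0 behind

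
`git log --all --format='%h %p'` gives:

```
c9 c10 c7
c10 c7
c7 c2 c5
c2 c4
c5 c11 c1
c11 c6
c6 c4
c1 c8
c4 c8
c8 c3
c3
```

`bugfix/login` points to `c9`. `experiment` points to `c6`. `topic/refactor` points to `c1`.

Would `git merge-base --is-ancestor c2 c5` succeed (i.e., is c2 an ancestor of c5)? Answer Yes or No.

Ancestors of c5: {c1, c11, c3, c4, c5, c6, c8}.
c2 is not in that set, so it is not an ancestor of c5.

No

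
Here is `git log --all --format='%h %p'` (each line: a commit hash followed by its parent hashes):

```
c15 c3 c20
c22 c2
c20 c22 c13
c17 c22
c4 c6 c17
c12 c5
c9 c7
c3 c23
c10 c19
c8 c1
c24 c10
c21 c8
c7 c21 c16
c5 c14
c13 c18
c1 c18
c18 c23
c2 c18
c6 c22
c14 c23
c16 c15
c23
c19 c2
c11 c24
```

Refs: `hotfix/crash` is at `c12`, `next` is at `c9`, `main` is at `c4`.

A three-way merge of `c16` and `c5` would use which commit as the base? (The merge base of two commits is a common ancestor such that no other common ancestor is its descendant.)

c23

Ancestors of c16: {c13, c15, c16, c18, c2, c20, c22, c23, c3}.
Ancestors of c5: {c14, c23, c5}.
Common ancestors: {c23}.
The only common ancestor is c23, so it is the merge base.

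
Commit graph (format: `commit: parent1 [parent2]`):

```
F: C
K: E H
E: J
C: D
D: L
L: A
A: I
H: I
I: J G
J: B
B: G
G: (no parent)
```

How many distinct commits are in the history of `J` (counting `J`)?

3

Walking parent pointers from J: reachable set = {B, G, J}.
That is 3 commits.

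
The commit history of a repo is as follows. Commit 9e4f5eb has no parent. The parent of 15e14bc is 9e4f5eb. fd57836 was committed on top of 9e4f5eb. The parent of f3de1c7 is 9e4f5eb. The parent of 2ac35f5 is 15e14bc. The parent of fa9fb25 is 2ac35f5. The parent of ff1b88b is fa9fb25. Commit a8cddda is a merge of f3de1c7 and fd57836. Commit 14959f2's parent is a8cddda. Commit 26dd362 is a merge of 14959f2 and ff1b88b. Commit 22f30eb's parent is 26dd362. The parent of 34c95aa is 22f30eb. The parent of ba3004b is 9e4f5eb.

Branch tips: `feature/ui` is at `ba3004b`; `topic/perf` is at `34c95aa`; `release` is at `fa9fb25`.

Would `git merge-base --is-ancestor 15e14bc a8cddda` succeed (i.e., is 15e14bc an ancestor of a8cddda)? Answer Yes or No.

Ancestors of a8cddda: {9e4f5eb, a8cddda, f3de1c7, fd57836}.
15e14bc is not in that set, so it is not an ancestor of a8cddda.

No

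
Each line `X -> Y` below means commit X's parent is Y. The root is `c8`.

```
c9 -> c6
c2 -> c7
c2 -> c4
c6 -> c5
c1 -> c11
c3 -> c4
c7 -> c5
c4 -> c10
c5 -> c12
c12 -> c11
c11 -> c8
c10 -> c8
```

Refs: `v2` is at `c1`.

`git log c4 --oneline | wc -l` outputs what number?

3

Walking parent pointers from c4: reachable set = {c10, c4, c8}.
That is 3 commits.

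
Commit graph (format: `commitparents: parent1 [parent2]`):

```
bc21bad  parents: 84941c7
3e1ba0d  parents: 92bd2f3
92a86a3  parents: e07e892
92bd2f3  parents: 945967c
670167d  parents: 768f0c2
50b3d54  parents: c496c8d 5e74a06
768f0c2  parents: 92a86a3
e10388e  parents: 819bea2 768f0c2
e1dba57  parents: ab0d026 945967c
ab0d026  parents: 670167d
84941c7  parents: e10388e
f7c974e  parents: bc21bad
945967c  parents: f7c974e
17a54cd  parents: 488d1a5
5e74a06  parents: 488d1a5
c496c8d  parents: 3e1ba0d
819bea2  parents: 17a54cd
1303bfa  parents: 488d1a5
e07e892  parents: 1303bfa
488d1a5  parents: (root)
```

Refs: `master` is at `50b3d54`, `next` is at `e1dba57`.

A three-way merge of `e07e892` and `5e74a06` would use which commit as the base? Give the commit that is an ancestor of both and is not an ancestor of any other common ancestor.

488d1a5

Ancestors of e07e892: {1303bfa, 488d1a5, e07e892}.
Ancestors of 5e74a06: {488d1a5, 5e74a06}.
Common ancestors: {488d1a5}.
The only common ancestor is 488d1a5, so it is the merge base.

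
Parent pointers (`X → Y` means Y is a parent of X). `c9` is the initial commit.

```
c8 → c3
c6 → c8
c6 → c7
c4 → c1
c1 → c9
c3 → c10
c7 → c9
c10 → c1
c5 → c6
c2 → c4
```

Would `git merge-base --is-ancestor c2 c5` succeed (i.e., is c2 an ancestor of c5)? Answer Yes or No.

No

Ancestors of c5: {c1, c10, c3, c5, c6, c7, c8, c9}.
c2 is not in that set, so it is not an ancestor of c5.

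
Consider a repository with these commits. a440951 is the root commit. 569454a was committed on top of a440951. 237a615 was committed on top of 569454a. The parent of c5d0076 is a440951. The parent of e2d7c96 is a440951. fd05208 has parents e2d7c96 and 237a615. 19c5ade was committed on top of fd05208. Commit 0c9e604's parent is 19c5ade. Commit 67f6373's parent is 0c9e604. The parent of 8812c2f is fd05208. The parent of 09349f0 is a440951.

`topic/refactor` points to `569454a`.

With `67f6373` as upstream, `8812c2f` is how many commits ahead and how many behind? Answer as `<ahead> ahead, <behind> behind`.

1 ahead, 3 behind

Reachable from 8812c2f: {237a615, 569454a, 8812c2f, a440951, e2d7c96, fd05208}.
Reachable from 67f6373: {0c9e604, 19c5ade, 237a615, 569454a, 67f6373, a440951, e2d7c96, fd05208}.
Only in 8812c2f's history (ahead): {8812c2f} — 1.
Only in 67f6373's history (behind): {0c9e604, 19c5ade, 67f6373} — 3.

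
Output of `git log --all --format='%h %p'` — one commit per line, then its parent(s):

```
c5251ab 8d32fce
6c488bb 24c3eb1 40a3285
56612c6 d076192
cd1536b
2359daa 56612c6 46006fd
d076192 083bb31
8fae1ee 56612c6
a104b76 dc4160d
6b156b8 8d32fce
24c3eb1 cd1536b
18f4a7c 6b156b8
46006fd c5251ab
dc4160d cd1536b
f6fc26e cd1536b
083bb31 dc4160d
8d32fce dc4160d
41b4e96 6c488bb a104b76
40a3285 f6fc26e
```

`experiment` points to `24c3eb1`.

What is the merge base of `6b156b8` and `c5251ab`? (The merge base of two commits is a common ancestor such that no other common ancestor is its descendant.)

Ancestors of 6b156b8: {6b156b8, 8d32fce, cd1536b, dc4160d}.
Ancestors of c5251ab: {8d32fce, c5251ab, cd1536b, dc4160d}.
Common ancestors: {8d32fce, cd1536b, dc4160d}.
Among these, 8d32fce is not an ancestor of any other common ancestor — it is the merge base.

8d32fce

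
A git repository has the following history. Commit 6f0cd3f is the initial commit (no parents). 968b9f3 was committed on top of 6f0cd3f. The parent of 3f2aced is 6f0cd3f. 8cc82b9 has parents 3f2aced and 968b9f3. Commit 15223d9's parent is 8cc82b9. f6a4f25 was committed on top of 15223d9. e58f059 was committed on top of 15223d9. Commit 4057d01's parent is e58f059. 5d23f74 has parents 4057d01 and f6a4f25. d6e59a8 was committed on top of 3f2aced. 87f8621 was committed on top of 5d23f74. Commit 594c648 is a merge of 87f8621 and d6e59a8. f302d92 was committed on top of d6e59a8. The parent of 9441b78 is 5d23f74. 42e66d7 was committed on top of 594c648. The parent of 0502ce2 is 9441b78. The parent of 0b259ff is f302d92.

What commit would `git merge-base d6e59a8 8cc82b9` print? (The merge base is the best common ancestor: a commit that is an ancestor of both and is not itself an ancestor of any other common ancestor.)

3f2aced

Ancestors of d6e59a8: {3f2aced, 6f0cd3f, d6e59a8}.
Ancestors of 8cc82b9: {3f2aced, 6f0cd3f, 8cc82b9, 968b9f3}.
Common ancestors: {3f2aced, 6f0cd3f}.
Among these, 3f2aced is not an ancestor of any other common ancestor — it is the merge base.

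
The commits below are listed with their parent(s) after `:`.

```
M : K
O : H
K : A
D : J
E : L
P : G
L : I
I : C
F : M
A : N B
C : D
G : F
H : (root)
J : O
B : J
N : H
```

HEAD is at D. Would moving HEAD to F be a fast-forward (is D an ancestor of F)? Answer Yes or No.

A fast-forward from D to F is possible iff D is an ancestor of F.
Ancestors of F: {A, B, F, H, J, K, M, N, O}.
D is not among them, so fast-forward is not possible.

No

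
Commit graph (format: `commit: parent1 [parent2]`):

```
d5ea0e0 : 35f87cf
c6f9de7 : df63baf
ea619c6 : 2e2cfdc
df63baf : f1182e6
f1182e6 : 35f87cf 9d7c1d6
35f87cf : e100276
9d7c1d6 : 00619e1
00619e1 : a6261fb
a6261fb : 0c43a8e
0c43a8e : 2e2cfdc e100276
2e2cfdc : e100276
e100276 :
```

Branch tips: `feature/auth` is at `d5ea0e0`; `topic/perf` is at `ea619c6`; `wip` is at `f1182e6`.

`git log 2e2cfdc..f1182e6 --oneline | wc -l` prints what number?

Reachable from f1182e6: {00619e1, 0c43a8e, 2e2cfdc, 35f87cf, 9d7c1d6, a6261fb, e100276, f1182e6}.
Reachable from 2e2cfdc: {2e2cfdc, e100276}.
In f1182e6's history but not 2e2cfdc's: {00619e1, 0c43a8e, 35f87cf, 9d7c1d6, a6261fb, f1182e6} — 6 commits.

6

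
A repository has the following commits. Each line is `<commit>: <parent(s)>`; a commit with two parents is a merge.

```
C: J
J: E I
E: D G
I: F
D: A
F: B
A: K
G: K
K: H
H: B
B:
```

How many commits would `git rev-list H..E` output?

5

Reachable from E: {A, B, D, E, G, H, K}.
Reachable from H: {B, H}.
In E's history but not H's: {A, D, E, G, K} — 5 commits.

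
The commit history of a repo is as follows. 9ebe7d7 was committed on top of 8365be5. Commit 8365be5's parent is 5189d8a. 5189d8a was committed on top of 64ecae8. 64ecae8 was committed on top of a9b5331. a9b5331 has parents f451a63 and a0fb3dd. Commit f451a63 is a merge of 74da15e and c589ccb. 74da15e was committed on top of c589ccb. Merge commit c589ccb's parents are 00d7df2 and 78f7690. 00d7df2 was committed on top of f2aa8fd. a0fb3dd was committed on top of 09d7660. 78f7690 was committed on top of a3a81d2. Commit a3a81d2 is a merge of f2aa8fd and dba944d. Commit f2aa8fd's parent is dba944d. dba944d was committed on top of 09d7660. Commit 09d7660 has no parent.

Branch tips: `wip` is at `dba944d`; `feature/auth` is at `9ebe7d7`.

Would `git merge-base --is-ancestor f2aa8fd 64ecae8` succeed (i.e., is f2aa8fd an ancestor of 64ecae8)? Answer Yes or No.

Yes

Ancestors of 64ecae8 (commits reachable by following parents): {00d7df2, 09d7660, 64ecae8, 74da15e, 78f7690, a0fb3dd, a3a81d2, a9b5331, c589ccb, dba944d, f2aa8fd, f451a63}.
f2aa8fd is in that set, so it is an ancestor of 64ecae8.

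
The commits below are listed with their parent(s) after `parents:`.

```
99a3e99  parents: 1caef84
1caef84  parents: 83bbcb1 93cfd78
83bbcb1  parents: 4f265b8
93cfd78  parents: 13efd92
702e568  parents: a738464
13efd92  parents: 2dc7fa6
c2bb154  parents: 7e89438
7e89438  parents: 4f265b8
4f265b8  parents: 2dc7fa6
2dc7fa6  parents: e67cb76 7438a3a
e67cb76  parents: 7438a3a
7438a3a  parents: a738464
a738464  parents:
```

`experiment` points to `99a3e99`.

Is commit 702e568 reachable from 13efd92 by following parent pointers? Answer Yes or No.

Ancestors of 13efd92: {13efd92, 2dc7fa6, 7438a3a, a738464, e67cb76}.
702e568 is not in that set, so it is not an ancestor of 13efd92.

No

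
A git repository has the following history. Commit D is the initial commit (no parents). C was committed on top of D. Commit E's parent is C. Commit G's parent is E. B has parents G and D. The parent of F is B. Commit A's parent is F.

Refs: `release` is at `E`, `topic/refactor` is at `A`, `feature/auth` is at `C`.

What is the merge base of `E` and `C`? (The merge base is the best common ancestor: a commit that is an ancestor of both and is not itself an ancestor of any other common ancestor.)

Ancestors of E: {C, D, E}.
Ancestors of C: {C, D}.
Common ancestors: {C, D}.
Among these, C is not an ancestor of any other common ancestor — it is the merge base.

C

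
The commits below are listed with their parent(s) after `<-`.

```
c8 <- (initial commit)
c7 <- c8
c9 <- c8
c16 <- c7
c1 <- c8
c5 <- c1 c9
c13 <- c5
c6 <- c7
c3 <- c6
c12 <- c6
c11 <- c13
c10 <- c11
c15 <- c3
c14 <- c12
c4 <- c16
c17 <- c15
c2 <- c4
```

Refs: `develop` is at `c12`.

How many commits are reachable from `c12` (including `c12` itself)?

Walking parent pointers from c12: reachable set = {c12, c6, c7, c8}.
That is 4 commits.

4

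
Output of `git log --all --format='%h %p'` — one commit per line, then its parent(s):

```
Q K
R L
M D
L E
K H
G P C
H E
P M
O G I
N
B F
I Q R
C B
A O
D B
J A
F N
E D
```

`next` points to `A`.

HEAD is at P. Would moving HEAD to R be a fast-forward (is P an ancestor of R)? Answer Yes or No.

No

A fast-forward from P to R is possible iff P is an ancestor of R.
Ancestors of R: {B, D, E, F, L, N, R}.
P is not among them, so fast-forward is not possible.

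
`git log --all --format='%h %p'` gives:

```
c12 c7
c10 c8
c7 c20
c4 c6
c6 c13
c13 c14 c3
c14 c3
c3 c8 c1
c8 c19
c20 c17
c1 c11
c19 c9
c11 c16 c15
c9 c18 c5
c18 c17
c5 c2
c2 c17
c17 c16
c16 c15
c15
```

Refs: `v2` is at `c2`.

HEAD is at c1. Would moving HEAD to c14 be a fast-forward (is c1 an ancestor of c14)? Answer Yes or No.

Yes

A fast-forward from c1 to c14 is possible iff c1 is an ancestor of c14.
Ancestors of c14: {c1, c11, c14, c15, c16, c17, c18, c19, c2, c3, c5, c8, c9}.
c1 is among them, so fast-forward is possible.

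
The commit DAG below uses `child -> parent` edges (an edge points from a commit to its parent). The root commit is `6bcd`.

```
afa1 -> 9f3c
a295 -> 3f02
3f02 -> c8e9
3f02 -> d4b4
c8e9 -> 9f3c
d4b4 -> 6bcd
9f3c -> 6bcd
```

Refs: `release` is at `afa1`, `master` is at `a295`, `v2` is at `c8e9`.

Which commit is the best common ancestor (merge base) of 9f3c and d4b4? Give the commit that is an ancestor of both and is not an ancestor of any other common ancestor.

Ancestors of 9f3c: {6bcd, 9f3c}.
Ancestors of d4b4: {6bcd, d4b4}.
Common ancestors: {6bcd}.
The only common ancestor is 6bcd, so it is the merge base.

6bcd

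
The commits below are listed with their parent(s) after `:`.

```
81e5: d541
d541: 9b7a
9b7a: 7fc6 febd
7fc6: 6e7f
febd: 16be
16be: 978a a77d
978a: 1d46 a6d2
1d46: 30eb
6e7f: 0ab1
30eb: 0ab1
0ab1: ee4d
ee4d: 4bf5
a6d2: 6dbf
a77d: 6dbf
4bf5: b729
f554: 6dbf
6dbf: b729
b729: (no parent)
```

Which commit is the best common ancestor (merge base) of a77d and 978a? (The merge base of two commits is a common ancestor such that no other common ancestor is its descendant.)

Ancestors of a77d: {6dbf, a77d, b729}.
Ancestors of 978a: {0ab1, 1d46, 30eb, 4bf5, 6dbf, 978a, a6d2, b729, ee4d}.
Common ancestors: {6dbf, b729}.
Among these, 6dbf is not an ancestor of any other common ancestor — it is the merge base.

6dbf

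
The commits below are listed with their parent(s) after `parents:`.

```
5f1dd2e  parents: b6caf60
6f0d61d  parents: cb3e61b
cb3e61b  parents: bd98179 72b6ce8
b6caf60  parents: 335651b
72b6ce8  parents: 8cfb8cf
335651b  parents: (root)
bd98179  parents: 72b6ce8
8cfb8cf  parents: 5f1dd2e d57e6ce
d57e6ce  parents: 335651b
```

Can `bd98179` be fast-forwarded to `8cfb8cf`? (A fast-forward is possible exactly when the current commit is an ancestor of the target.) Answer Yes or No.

A fast-forward from bd98179 to 8cfb8cf is possible iff bd98179 is an ancestor of 8cfb8cf.
Ancestors of 8cfb8cf: {335651b, 5f1dd2e, 8cfb8cf, b6caf60, d57e6ce}.
bd98179 is not among them, so fast-forward is not possible.

No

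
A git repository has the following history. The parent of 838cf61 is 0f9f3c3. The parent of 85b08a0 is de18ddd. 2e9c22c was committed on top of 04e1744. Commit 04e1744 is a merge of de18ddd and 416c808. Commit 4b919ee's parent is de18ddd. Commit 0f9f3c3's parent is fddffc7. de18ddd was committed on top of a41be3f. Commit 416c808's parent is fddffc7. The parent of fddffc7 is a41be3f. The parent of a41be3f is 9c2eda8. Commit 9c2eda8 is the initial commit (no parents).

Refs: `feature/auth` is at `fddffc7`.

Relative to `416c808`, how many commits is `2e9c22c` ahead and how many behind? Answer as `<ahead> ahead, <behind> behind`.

Reachable from 2e9c22c: {04e1744, 2e9c22c, 416c808, 9c2eda8, a41be3f, de18ddd, fddffc7}.
Reachable from 416c808: {416c808, 9c2eda8, a41be3f, fddffc7}.
Only in 2e9c22c's history (ahead): {04e1744, 2e9c22c, de18ddd} — 3.
Only in 416c808's history (behind): {} — 0.

3 ahead, 0 behind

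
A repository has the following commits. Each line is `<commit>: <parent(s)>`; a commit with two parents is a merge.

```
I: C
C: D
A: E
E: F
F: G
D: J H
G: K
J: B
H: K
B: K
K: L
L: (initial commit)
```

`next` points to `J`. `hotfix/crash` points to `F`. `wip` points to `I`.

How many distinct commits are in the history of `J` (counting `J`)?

Walking parent pointers from J: reachable set = {B, J, K, L}.
That is 4 commits.

4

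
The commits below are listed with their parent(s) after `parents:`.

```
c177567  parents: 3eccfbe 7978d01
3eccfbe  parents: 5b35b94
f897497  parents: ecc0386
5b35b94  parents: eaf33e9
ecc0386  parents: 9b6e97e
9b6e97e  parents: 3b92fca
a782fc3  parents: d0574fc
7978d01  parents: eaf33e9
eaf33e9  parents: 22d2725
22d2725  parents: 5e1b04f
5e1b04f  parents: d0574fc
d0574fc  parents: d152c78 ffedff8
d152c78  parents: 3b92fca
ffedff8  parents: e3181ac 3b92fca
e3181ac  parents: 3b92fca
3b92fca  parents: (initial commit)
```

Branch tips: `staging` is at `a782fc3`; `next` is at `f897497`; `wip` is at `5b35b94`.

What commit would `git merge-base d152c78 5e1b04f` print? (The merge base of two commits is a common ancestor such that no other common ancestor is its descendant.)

d152c78

Ancestors of d152c78: {3b92fca, d152c78}.
Ancestors of 5e1b04f: {3b92fca, 5e1b04f, d0574fc, d152c78, e3181ac, ffedff8}.
Common ancestors: {3b92fca, d152c78}.
Among these, d152c78 is not an ancestor of any other common ancestor — it is the merge base.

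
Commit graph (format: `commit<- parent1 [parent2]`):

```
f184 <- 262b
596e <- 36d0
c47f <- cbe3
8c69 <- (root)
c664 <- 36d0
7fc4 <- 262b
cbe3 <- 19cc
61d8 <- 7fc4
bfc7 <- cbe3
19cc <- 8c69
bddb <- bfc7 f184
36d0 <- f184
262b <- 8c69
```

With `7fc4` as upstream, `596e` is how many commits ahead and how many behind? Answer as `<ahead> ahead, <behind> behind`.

Reachable from 596e: {262b, 36d0, 596e, 8c69, f184}.
Reachable from 7fc4: {262b, 7fc4, 8c69}.
Only in 596e's history (ahead): {36d0, 596e, f184} — 3.
Only in 7fc4's history (behind): {7fc4} — 1.

3 ahead, 1 behind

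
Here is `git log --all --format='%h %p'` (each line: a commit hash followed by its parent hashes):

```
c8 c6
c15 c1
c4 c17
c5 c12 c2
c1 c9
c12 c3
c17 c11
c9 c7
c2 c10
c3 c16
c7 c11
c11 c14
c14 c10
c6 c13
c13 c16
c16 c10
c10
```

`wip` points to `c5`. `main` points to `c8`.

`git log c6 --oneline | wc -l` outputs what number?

Walking parent pointers from c6: reachable set = {c10, c13, c16, c6}.
That is 4 commits.

4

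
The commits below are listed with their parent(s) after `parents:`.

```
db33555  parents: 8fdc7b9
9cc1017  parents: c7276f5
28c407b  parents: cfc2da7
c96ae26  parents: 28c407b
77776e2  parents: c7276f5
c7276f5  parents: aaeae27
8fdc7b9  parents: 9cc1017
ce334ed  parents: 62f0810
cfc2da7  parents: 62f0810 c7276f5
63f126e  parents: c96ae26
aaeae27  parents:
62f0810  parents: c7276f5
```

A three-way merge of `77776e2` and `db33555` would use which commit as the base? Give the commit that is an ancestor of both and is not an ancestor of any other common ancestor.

Ancestors of 77776e2: {77776e2, aaeae27, c7276f5}.
Ancestors of db33555: {8fdc7b9, 9cc1017, aaeae27, c7276f5, db33555}.
Common ancestors: {aaeae27, c7276f5}.
Among these, c7276f5 is not an ancestor of any other common ancestor — it is the merge base.

c7276f5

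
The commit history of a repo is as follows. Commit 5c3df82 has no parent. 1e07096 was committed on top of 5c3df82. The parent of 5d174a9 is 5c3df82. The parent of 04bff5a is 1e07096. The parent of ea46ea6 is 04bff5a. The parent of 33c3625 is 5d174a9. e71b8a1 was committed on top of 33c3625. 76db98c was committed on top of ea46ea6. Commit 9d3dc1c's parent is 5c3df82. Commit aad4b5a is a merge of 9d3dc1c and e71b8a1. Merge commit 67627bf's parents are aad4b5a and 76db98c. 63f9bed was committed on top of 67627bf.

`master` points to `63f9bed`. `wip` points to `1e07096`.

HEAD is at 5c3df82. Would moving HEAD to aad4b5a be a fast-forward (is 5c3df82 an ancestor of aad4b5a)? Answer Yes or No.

A fast-forward from 5c3df82 to aad4b5a is possible iff 5c3df82 is an ancestor of aad4b5a.
Ancestors of aad4b5a: {33c3625, 5c3df82, 5d174a9, 9d3dc1c, aad4b5a, e71b8a1}.
5c3df82 is among them, so fast-forward is possible.

Yes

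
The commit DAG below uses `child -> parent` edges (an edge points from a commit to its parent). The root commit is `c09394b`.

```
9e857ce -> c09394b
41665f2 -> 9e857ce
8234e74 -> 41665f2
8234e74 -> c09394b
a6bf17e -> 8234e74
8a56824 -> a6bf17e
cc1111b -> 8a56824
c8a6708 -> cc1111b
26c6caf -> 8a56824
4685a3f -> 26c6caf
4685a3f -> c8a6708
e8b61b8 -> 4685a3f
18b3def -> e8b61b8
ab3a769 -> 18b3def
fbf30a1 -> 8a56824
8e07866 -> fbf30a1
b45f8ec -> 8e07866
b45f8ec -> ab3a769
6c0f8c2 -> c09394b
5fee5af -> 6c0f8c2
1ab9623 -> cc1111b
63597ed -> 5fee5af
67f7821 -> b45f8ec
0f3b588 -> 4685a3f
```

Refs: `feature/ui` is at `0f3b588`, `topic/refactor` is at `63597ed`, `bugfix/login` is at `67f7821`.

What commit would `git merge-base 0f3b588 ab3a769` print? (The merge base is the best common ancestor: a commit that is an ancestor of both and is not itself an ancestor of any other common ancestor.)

Ancestors of 0f3b588: {0f3b588, 26c6caf, 41665f2, 4685a3f, 8234e74, 8a56824, 9e857ce, a6bf17e, c09394b, c8a6708, cc1111b}.
Ancestors of ab3a769: {18b3def, 26c6caf, 41665f2, 4685a3f, 8234e74, 8a56824, 9e857ce, a6bf17e, ab3a769, c09394b, c8a6708, cc1111b, e8b61b8}.
Common ancestors: {26c6caf, 41665f2, 4685a3f, 8234e74, 8a56824, 9e857ce, a6bf17e, c09394b, c8a6708, cc1111b}.
Among these, 4685a3f is not an ancestor of any other common ancestor — it is the merge base.

4685a3f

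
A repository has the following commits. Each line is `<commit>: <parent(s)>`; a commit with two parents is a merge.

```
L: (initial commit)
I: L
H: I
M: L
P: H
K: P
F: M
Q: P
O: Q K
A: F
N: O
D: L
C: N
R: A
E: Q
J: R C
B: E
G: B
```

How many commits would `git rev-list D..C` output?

Reachable from C: {C, H, I, K, L, N, O, P, Q}.
Reachable from D: {D, L}.
In C's history but not D's: {C, H, I, K, N, O, P, Q} — 8 commits.

8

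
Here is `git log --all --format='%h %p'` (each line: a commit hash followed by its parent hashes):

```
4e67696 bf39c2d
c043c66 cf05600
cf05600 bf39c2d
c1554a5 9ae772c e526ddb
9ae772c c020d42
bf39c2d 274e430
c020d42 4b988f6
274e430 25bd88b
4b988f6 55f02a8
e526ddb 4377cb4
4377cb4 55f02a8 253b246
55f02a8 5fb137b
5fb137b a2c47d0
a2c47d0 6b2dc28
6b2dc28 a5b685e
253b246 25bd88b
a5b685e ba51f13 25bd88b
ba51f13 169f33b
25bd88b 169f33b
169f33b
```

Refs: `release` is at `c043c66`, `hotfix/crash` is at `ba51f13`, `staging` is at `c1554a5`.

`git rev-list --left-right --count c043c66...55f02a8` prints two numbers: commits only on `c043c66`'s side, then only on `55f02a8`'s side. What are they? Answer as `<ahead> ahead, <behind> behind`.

4 ahead, 6 behind

Reachable from c043c66: {169f33b, 25bd88b, 274e430, bf39c2d, c043c66, cf05600}.
Reachable from 55f02a8: {169f33b, 25bd88b, 55f02a8, 5fb137b, 6b2dc28, a2c47d0, a5b685e, ba51f13}.
Only in c043c66's history (ahead): {274e430, bf39c2d, c043c66, cf05600} — 4.
Only in 55f02a8's history (behind): {55f02a8, 5fb137b, 6b2dc28, a2c47d0, a5b685e, ba51f13} — 6.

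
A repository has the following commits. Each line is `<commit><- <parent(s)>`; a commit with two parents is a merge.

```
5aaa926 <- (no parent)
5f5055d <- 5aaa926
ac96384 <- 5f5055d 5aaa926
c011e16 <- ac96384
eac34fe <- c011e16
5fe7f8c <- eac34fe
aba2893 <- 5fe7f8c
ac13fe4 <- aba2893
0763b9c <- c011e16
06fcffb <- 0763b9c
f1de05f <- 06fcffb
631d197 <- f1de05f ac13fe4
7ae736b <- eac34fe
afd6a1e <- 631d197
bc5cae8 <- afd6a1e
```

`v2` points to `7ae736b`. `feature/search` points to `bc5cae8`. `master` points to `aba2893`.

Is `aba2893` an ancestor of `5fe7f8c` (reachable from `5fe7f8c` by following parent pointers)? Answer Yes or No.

Ancestors of 5fe7f8c: {5aaa926, 5f5055d, 5fe7f8c, ac96384, c011e16, eac34fe}.
aba2893 is not in that set, so it is not an ancestor of 5fe7f8c.

No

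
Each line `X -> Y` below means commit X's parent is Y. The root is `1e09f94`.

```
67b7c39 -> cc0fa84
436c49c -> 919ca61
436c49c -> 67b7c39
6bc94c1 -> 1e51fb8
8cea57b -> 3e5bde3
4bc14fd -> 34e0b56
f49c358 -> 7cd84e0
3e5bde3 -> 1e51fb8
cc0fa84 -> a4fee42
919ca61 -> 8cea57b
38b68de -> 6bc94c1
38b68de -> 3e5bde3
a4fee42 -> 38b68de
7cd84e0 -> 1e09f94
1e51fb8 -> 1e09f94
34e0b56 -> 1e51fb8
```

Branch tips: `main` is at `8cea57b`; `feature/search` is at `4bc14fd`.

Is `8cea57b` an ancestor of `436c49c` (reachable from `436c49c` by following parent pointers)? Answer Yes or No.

Ancestors of 436c49c (commits reachable by following parents): {1e09f94, 1e51fb8, 38b68de, 3e5bde3, 436c49c, 67b7c39, 6bc94c1, 8cea57b, 919ca61, a4fee42, cc0fa84}.
8cea57b is in that set, so it is an ancestor of 436c49c.

Yes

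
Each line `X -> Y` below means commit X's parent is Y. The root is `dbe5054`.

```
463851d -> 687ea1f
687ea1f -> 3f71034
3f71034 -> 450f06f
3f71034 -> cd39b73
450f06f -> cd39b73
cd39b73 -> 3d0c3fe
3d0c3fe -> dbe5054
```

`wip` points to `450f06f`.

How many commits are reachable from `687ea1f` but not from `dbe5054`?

Reachable from 687ea1f: {3d0c3fe, 3f71034, 450f06f, 687ea1f, cd39b73, dbe5054}.
Reachable from dbe5054: {dbe5054}.
In 687ea1f's history but not dbe5054's: {3d0c3fe, 3f71034, 450f06f, 687ea1f, cd39b73} — 5 commits.

5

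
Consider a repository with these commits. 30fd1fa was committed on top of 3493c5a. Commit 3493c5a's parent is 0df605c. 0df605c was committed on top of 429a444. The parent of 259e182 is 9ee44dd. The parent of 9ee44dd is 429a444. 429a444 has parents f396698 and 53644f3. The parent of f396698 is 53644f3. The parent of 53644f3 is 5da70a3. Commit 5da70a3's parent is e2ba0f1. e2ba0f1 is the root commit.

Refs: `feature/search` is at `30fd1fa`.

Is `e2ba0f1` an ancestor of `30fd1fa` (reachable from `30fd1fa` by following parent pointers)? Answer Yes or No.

Yes

Ancestors of 30fd1fa (commits reachable by following parents): {0df605c, 30fd1fa, 3493c5a, 429a444, 53644f3, 5da70a3, e2ba0f1, f396698}.
e2ba0f1 is in that set, so it is an ancestor of 30fd1fa.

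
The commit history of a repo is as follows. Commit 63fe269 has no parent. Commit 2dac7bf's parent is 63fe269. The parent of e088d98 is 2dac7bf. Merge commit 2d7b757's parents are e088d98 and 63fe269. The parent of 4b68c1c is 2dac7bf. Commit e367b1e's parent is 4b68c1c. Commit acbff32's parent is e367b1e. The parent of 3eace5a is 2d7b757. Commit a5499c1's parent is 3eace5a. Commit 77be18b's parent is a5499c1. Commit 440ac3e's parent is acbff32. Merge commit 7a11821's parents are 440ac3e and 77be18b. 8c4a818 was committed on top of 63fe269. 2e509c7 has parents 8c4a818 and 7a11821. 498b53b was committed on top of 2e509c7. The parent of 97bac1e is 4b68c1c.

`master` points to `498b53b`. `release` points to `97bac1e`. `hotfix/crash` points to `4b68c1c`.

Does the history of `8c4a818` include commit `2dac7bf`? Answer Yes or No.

No

Ancestors of 8c4a818: {63fe269, 8c4a818}.
2dac7bf is not in that set, so it is not an ancestor of 8c4a818.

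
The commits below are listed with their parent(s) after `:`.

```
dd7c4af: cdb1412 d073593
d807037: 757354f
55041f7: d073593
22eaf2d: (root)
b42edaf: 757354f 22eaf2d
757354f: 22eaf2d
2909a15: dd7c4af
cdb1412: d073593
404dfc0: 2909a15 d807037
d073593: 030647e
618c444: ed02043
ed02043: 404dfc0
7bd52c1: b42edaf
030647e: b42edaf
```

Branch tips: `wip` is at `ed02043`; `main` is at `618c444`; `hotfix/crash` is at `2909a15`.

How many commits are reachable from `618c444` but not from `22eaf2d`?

11

Reachable from 618c444: {030647e, 22eaf2d, 2909a15, 404dfc0, 618c444, 757354f, b42edaf, cdb1412, d073593, d807037, dd7c4af, ed02043}.
Reachable from 22eaf2d: {22eaf2d}.
In 618c444's history but not 22eaf2d's: {030647e, 2909a15, 404dfc0, 618c444, 757354f, b42edaf, cdb1412, d073593, d807037, dd7c4af, ed02043} — 11 commits.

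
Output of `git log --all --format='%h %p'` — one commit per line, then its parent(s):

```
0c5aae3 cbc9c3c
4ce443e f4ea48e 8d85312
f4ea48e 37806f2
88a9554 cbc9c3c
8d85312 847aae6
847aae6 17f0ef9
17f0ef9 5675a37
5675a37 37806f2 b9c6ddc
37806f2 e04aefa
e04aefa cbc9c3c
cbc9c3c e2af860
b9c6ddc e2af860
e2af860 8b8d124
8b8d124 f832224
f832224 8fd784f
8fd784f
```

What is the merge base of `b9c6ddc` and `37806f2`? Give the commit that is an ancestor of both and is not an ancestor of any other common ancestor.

Ancestors of b9c6ddc: {8b8d124, 8fd784f, b9c6ddc, e2af860, f832224}.
Ancestors of 37806f2: {37806f2, 8b8d124, 8fd784f, cbc9c3c, e04aefa, e2af860, f832224}.
Common ancestors: {8b8d124, 8fd784f, e2af860, f832224}.
Among these, e2af860 is not an ancestor of any other common ancestor — it is the merge base.

e2af860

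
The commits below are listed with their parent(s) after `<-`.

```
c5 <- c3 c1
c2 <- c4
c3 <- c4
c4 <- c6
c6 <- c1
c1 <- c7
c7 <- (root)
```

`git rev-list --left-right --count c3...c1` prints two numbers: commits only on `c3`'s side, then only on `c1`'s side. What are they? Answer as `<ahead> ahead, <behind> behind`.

Reachable from c3: {c1, c3, c4, c6, c7}.
Reachable from c1: {c1, c7}.
Only in c3's history (ahead): {c3, c4, c6} — 3.
Only in c1's history (behind): {} — 0.

3 ahead, 0 behind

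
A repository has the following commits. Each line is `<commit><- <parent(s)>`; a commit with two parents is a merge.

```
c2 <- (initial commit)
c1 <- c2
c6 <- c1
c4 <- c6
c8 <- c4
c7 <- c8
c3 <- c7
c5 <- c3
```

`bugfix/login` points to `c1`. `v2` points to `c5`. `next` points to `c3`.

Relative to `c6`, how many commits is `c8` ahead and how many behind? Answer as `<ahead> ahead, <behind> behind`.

2 ahead, 0 behind

Reachable from c8: {c1, c2, c4, c6, c8}.
Reachable from c6: {c1, c2, c6}.
Only in c8's history (ahead): {c4, c8} — 2.
Only in c6's history (behind): {} — 0.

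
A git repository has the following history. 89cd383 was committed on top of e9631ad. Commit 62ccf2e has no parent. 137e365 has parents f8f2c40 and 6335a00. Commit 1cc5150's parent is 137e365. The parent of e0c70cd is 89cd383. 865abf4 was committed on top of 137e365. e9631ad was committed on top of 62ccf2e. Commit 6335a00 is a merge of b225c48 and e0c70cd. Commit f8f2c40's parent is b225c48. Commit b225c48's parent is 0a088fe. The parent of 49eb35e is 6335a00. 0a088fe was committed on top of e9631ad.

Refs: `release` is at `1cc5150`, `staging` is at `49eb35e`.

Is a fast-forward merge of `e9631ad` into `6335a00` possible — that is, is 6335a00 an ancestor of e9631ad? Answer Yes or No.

No

A fast-forward from 6335a00 to e9631ad is possible iff 6335a00 is an ancestor of e9631ad.
Ancestors of e9631ad: {62ccf2e, e9631ad}.
6335a00 is not among them, so fast-forward is not possible.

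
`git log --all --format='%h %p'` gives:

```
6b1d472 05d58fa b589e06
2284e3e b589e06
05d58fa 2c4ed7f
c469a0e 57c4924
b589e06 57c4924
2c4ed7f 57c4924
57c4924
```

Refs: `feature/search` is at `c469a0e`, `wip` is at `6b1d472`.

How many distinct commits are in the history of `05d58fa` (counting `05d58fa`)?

3

Walking parent pointers from 05d58fa: reachable set = {05d58fa, 2c4ed7f, 57c4924}.
That is 3 commits.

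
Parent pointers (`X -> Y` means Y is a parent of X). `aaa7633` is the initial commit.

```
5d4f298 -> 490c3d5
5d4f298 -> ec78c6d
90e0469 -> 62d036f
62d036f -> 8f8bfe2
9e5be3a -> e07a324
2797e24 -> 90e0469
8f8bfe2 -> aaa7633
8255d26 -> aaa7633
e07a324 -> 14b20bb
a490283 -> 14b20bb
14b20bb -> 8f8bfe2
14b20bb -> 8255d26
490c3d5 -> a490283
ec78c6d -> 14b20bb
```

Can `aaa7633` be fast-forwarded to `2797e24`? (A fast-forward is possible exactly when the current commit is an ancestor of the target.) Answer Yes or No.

A fast-forward from aaa7633 to 2797e24 is possible iff aaa7633 is an ancestor of 2797e24.
Ancestors of 2797e24: {2797e24, 62d036f, 8f8bfe2, 90e0469, aaa7633}.
aaa7633 is among them, so fast-forward is possible.

Yes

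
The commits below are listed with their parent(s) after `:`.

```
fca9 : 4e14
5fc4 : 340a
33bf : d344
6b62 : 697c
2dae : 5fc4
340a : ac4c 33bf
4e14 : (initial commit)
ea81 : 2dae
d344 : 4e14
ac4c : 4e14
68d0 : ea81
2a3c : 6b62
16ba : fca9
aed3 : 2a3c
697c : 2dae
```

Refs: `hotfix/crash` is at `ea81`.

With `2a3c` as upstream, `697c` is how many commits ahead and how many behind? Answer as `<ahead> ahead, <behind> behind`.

Reachable from 697c: {2dae, 33bf, 340a, 4e14, 5fc4, 697c, ac4c, d344}.
Reachable from 2a3c: {2a3c, 2dae, 33bf, 340a, 4e14, 5fc4, 697c, 6b62, ac4c, d344}.
Only in 697c's history (ahead): {} — 0.
Only in 2a3c's history (behind): {2a3c, 6b62} — 2.

0 ahead, 2 behind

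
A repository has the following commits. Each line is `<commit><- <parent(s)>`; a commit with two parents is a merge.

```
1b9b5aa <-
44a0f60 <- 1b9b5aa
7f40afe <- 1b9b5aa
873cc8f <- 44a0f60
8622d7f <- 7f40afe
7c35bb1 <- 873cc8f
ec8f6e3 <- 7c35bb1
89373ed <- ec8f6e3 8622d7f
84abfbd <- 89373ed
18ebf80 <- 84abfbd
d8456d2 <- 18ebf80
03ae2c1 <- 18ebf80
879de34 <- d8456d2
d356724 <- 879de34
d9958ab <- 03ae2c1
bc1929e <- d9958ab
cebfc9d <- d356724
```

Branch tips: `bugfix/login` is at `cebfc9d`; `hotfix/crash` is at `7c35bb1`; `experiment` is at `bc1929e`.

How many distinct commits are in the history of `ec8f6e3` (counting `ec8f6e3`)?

Walking parent pointers from ec8f6e3: reachable set = {1b9b5aa, 44a0f60, 7c35bb1, 873cc8f, ec8f6e3}.
That is 5 commits.

5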